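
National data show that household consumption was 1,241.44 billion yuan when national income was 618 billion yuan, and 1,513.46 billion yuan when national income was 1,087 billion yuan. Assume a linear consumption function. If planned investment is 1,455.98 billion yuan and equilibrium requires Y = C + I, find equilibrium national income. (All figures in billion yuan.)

Y = 5569

MPC = (1513.46 − 1241.44)/(1087 − 618) = 272.02/469 = 0.58
a = 1241.44 − 0.58(618) = 883
Equilibrium: Y = 883 + 0.58Y + 1455.98
0.42Y = 2338.98, so Y = 2338.98/0.42 = 5569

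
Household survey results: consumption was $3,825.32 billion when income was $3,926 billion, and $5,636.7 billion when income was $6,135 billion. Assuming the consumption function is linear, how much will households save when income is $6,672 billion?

MPC = (5636.7 − 3825.32)/(6135 − 3926) = 1811.38/2209 = 0.82
a = 3825.32 − 0.82(3926) = 3825.32 − 3219.32 = 606
C = 606 + 0.82(6672) = 6077.04
S = 6672 − 6077.04 = 594.96

S = 594.96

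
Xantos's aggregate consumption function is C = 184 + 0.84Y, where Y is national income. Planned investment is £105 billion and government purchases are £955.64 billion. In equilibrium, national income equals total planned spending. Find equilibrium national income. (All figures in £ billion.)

Y = C + I + G = 184 + 0.84Y + 105 + 955.64
Y − 0.84Y = 1244.64
0.16Y = 1244.64, so Y = 1244.64/0.16 = 7779

Y = 7779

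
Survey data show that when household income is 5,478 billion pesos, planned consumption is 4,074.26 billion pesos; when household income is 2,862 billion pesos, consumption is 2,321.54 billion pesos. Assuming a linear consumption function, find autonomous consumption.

a = 404

MPC = ΔC/ΔY = (4074.26 − 2321.54)/(5478 − 2862) = 1752.72/2616 = 0.67
a = C − MPC·Y = 2321.54 − 0.67(2862) = 2321.54 − 1917.54 = 404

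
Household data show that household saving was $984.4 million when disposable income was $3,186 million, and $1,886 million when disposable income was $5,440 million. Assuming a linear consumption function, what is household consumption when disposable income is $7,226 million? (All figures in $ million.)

C = 4625.6

MPS = ΔS/ΔY = (1886 − 984.4)/(5440 − 3186) = 901.6/2254 = 0.4
MPC = 1 − MPS = 0.6
Autonomous saving = 984.4 − 0.4(3186) = -290, so a = 290
C = 290 + 0.6(7226) = 290 + 4335.6 = 4625.6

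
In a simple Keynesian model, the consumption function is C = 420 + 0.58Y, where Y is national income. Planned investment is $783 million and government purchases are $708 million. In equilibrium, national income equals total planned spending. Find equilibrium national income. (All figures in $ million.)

Y = 4550

Y = C + I + G = 420 + 0.58Y + 783 + 708
Y − 0.58Y = 1911
0.42Y = 1911, so Y = 1911/0.42 = 4550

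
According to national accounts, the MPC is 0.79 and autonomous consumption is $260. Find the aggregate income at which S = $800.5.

Y = 5050

S = Y − C = -260 + 0.21Y
-260 + 0.21Y = 800.5, so 0.21Y = 1060.5 and Y = 5050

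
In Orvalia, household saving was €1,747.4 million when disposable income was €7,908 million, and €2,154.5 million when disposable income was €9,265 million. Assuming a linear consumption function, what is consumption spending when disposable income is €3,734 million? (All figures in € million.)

C = 3238.8

MPS = ΔS/ΔY = (2154.5 − 1747.4)/(9265 − 7908) = 407.1/1357 = 0.3
MPC = 1 − MPS = 0.7
Autonomous saving = 1747.4 − 0.3(7908) = -625, so a = 625
C = 625 + 0.7(3734) = 625 + 2613.8 = 3238.8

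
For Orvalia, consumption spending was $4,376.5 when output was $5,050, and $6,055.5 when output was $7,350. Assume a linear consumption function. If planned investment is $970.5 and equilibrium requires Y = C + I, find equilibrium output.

MPC = (6055.5 − 4376.5)/(7350 − 5050) = 1679/2300 = 0.73
a = 4376.5 − 0.73(5050) = 690
Equilibrium: Y = 690 + 0.73Y + 970.5
0.27Y = 1660.5, so Y = 1660.5/0.27 = 6150

Y = 6150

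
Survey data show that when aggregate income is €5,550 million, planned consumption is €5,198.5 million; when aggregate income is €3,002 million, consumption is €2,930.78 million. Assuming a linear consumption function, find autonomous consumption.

MPC = ΔC/ΔY = (5198.5 − 2930.78)/(5550 − 3002) = 2267.72/2548 = 0.89
a = C − MPC·Y = 2930.78 − 0.89(3002) = 2930.78 − 2671.78 = 259

a = 259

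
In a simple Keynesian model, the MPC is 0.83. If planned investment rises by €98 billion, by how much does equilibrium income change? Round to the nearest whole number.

ΔY ≈ 576

The multiplier is 1/(1 − MPC) = 1/0.17.
ΔY = 98/0.17 = 576.47 ≈ 576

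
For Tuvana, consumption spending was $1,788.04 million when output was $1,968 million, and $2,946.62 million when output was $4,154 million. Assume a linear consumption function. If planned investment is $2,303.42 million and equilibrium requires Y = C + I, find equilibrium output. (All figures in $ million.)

Y = 6486

MPC = (2946.62 − 1788.04)/(4154 − 1968) = 1158.58/2186 = 0.53
a = 1788.04 − 0.53(1968) = 745
Equilibrium: Y = 745 + 0.53Y + 2303.42
0.47Y = 3048.42, so Y = 3048.42/0.47 = 6486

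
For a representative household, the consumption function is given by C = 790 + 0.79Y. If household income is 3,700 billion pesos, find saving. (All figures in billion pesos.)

S = -13

C = 790 + 0.79(3700) = 790 + 2923 = 3713
S = Y − C = 3700 − 3713 = -13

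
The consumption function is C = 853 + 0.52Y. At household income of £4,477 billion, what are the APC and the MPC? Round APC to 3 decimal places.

MPC = 0.52 (the slope of the consumption function)
C = 853 + 0.52(4477) = 3181.04, so APC = 3181.04/4477 = 0.711

APC = 0.711; MPC = 0.52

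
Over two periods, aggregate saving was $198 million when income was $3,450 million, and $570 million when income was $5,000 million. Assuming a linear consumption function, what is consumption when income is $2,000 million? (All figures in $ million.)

MPS = ΔS/ΔY = (570 − 198)/(5000 − 3450) = 372/1550 = 0.24
MPC = 1 − MPS = 0.76
Autonomous saving = 198 − 0.24(3450) = -630, so a = 630
C = 630 + 0.76(2000) = 630 + 1520 = 2150

C = 2150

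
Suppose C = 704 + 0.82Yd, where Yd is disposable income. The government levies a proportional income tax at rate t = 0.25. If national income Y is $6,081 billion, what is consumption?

C = 4443.815

Yd = (1 − 0.25)(6081) = 0.75(6081) = 4560.75
C = 704 + 0.82(4560.75) = 704 + 3739.815 = 4443.815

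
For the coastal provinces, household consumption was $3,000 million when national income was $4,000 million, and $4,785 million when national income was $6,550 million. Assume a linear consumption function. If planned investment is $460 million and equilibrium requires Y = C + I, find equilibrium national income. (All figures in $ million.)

MPC = (4785 − 3000)/(6550 − 4000) = 1785/2550 = 0.7
a = 3000 − 0.7(4000) = 200
Equilibrium: Y = 200 + 0.7Y + 460
0.3Y = 660, so Y = 660/0.3 = 2200

Y = 2200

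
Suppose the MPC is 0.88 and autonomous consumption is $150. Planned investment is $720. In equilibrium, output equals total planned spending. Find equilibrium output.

Y = 7250

Y = C + I = 150 + 0.88Y + 720
Y − 0.88Y = 870
0.12Y = 870, so Y = 870/0.12 = 7250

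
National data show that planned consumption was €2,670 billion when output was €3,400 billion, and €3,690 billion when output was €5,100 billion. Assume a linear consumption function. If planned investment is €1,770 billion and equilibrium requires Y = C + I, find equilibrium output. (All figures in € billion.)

MPC = (3690 − 2670)/(5100 − 3400) = 1020/1700 = 0.6
a = 2670 − 0.6(3400) = 630
Equilibrium: Y = 630 + 0.6Y + 1770
0.4Y = 2400, so Y = 2400/0.4 = 6000

Y = 6000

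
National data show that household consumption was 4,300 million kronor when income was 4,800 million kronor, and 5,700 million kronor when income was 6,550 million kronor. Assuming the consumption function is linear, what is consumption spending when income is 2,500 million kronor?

MPC = (5700 − 4300)/(6550 − 4800) = 1400/1750 = 0.8
a = 4300 − 0.8(4800) = 4300 − 3840 = 460
C = 460 + 0.8(2500) = 460 + 2000 = 2460

C = 2460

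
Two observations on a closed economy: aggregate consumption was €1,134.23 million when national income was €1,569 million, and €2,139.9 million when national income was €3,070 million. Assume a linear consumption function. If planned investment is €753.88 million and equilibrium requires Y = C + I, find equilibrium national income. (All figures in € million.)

MPC = (2139.9 − 1134.23)/(3070 − 1569) = 1005.67/1501 = 0.67
a = 1134.23 − 0.67(1569) = 83
Equilibrium: Y = 83 + 0.67Y + 753.88
0.33Y = 836.88, so Y = 836.88/0.33 = 2536

Y = 2536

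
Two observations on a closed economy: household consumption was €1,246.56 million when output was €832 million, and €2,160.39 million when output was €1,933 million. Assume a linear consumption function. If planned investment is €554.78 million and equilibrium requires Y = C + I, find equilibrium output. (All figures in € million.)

MPC = (2160.39 − 1246.56)/(1933 − 832) = 913.83/1101 = 0.83
a = 1246.56 − 0.83(832) = 556
Equilibrium: Y = 556 + 0.83Y + 554.78
0.17Y = 1110.78, so Y = 1110.78/0.17 = 6534

Y = 6534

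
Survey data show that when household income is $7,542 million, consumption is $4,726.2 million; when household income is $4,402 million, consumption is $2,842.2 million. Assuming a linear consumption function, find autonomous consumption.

MPC = ΔC/ΔY = (4726.2 − 2842.2)/(7542 − 4402) = 1884/3140 = 0.6
a = C − MPC·Y = 2842.2 − 0.6(4402) = 2842.2 − 2641.2 = 201

a = 201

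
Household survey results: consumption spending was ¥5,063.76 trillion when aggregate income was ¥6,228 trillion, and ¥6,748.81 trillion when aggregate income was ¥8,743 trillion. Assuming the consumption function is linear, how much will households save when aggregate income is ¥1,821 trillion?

MPC = (6748.81 − 5063.76)/(8743 − 6228) = 1685.05/2515 = 0.67
a = 5063.76 − 0.67(6228) = 5063.76 − 4172.76 = 891
C = 891 + 0.67(1821) = 2111.07
S = 1821 − 2111.07 = -290.07

S = -290.07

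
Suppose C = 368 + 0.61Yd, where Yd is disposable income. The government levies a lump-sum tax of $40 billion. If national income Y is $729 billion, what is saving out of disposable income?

S = -99.29

Yd = Y − T = 729 − 40 = 689
C = 368 + 0.61(689) = 368 + 420.29 = 788.29
S = Yd − C = 689 − 788.29 = -99.29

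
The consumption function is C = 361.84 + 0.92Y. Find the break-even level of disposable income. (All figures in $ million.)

Y = 4523

At break-even, C = Y: 361.84 + 0.92Y = Y
0.08Y = 361.84, so Y = 361.84/0.08 = 4523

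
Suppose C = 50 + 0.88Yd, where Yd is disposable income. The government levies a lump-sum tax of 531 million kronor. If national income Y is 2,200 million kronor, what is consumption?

Yd = Y − T = 2200 − 531 = 1669
C = 50 + 0.88(1669) = 50 + 1468.72 = 1518.72

C = 1518.72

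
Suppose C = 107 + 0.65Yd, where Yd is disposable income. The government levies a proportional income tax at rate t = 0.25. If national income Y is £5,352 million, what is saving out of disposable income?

S = 1297.9

Yd = (1 − 0.25)(5352) = 0.75(5352) = 4014
C = 107 + 0.65(4014) = 107 + 2609.1 = 2716.1
S = Yd − C = 4014 − 2716.1 = 1297.9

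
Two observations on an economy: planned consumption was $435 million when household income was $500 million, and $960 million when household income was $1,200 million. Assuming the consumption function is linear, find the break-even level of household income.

Y = 240

MPC = (960 − 435)/(1200 − 500) = 525/700 = 0.75
a = 435 − 0.75(500) = 435 − 375 = 60
Break-even: Y = a/(1−MPC) = 60/0.25 = 240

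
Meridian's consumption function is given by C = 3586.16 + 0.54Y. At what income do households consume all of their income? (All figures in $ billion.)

Y = 7796

At break-even, C = Y: 3586.16 + 0.54Y = Y
0.46Y = 3586.16, so Y = 3586.16/0.46 = 7796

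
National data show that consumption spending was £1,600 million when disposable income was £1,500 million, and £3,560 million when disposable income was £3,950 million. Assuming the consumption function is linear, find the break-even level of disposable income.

MPC = (3560 − 1600)/(3950 − 1500) = 1960/2450 = 0.8
a = 1600 − 0.8(1500) = 1600 − 1200 = 400
Break-even: Y = a/(1−MPC) = 400/0.2 = 2000

Y = 2000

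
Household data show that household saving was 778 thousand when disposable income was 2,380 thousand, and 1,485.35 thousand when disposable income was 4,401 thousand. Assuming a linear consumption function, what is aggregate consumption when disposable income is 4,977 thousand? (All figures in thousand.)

C = 3290.05

MPS = ΔS/ΔY = (1485.35 − 778)/(4401 − 2380) = 707.35/2021 = 0.35
MPC = 1 − MPS = 0.65
Autonomous saving = 778 − 0.35(2380) = -55, so a = 55
C = 55 + 0.65(4977) = 55 + 3235.05 = 3290.05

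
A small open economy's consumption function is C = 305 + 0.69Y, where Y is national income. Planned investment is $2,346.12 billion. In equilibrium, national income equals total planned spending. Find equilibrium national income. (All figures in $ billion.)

Y = 8552

Y = C + I = 305 + 0.69Y + 2346.12
Y − 0.69Y = 2651.12
0.31Y = 2651.12, so Y = 2651.12/0.31 = 8552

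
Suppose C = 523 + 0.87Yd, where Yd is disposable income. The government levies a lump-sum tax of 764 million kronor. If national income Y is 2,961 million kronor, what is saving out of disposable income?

S = -237.39

Yd = Y − T = 2961 − 764 = 2197
C = 523 + 0.87(2197) = 523 + 1911.39 = 2434.39
S = Yd − C = 2197 − 2434.39 = -237.39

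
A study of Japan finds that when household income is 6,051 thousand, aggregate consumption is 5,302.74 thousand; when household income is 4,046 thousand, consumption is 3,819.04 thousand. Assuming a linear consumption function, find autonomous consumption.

MPC = ΔC/ΔY = (5302.74 − 3819.04)/(6051 − 4046) = 1483.7/2005 = 0.74
a = C − MPC·Y = 3819.04 − 0.74(4046) = 3819.04 − 2994.04 = 825

a = 825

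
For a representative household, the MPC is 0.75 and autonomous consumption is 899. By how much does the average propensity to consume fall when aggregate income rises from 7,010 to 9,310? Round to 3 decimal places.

At Y = 7010: C = 899 + 0.75(7010) = 6156.5, APC = 6156.5/7010 = 0.8782
At Y = 9310: C = 7881.5, APC = 7881.5/9310 = 0.8466
Fall in APC = 0.8782 − 0.8466 = 0.0316 ≈ 0.032

ΔAPC = 0.032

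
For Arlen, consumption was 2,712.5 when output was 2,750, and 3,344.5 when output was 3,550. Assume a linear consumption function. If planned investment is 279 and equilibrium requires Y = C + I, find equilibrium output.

Y = 3900

MPC = (3344.5 − 2712.5)/(3550 − 2750) = 632/800 = 0.79
a = 2712.5 − 0.79(2750) = 540
Equilibrium: Y = 540 + 0.79Y + 279
0.21Y = 819, so Y = 819/0.21 = 3900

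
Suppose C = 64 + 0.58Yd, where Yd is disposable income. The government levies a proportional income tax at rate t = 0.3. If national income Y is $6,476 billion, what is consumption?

C = 2693.256

Yd = (1 − 0.3)(6476) = 0.7(6476) = 4533.2
C = 64 + 0.58(4533.2) = 64 + 2629.256 = 2693.256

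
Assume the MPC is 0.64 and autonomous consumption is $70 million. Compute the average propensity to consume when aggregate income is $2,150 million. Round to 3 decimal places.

C = 70 + 0.64(2150) = 1446
APC = C/Y = 1446/2150 = 0.673

APC = 0.673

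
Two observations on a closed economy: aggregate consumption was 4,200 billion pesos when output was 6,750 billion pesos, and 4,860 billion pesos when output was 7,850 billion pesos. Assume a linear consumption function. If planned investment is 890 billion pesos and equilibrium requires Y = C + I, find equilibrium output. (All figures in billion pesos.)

Y = 2600

MPC = (4860 − 4200)/(7850 − 6750) = 660/1100 = 0.6
a = 4200 − 0.6(6750) = 150
Equilibrium: Y = 150 + 0.6Y + 890
0.4Y = 1040, so Y = 1040/0.4 = 2600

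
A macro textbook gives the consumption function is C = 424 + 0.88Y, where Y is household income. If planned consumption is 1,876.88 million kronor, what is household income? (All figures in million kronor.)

424 + 0.88Y = 1876.88
0.88Y = 1452.88, so Y = 1452.88/0.88 = 1651

Y = 1651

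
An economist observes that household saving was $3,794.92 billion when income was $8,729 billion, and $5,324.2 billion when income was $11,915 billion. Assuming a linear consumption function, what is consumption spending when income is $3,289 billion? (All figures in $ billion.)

C = 2105.28

MPS = ΔS/ΔY = (5324.2 − 3794.92)/(11915 − 8729) = 1529.28/3186 = 0.48
MPC = 1 − MPS = 0.52
Autonomous saving = 3794.92 − 0.48(8729) = -395, so a = 395
C = 395 + 0.52(3289) = 395 + 1710.28 = 2105.28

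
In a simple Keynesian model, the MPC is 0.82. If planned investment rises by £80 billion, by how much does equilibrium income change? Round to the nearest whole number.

ΔY ≈ 444

The multiplier is 1/(1 − MPC) = 1/0.18.
ΔY = 80/0.18 = 444.44 ≈ 444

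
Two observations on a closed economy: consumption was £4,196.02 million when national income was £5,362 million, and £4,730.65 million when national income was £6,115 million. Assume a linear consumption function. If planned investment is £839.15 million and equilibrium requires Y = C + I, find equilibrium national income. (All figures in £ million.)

MPC = (4730.65 − 4196.02)/(6115 − 5362) = 534.63/753 = 0.71
a = 4196.02 − 0.71(5362) = 389
Equilibrium: Y = 389 + 0.71Y + 839.15
0.29Y = 1228.15, so Y = 1228.15/0.29 = 4235

Y = 4235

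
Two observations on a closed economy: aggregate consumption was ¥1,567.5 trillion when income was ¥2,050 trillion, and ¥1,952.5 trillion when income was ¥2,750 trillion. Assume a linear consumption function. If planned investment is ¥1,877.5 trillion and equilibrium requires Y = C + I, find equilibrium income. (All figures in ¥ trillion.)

MPC = (1952.5 − 1567.5)/(2750 − 2050) = 385/700 = 0.55
a = 1567.5 − 0.55(2050) = 440
Equilibrium: Y = 440 + 0.55Y + 1877.5
0.45Y = 2317.5, so Y = 2317.5/0.45 = 5150

Y = 5150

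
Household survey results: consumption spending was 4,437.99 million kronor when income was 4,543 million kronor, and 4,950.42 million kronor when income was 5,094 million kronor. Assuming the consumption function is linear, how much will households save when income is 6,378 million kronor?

S = 233.46

MPC = (4950.42 − 4437.99)/(5094 − 4543) = 512.43/551 = 0.93
a = 4437.99 − 0.93(4543) = 4437.99 − 4224.99 = 213
C = 213 + 0.93(6378) = 6144.54
S = 6378 − 6144.54 = 233.46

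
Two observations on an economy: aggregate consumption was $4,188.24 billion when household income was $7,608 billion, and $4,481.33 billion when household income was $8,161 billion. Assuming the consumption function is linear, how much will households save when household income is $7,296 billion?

S = 3273.12

MPC = (4481.33 − 4188.24)/(8161 − 7608) = 293.09/553 = 0.53
a = 4188.24 − 0.53(7608) = 4188.24 − 4032.24 = 156
C = 156 + 0.53(7296) = 4022.88
S = 7296 − 4022.88 = 3273.12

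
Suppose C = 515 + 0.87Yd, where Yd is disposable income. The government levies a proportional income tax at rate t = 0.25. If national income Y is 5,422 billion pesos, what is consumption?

Yd = (1 − 0.25)(5422) = 0.75(5422) = 4066.5
C = 515 + 0.87(4066.5) = 515 + 3537.855 = 4052.855

C = 4052.855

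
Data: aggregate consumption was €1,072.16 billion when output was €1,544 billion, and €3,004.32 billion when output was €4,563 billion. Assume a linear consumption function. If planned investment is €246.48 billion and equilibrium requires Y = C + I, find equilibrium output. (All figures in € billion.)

MPC = (3004.32 − 1072.16)/(4563 − 1544) = 1932.16/3019 = 0.64
a = 1072.16 − 0.64(1544) = 84
Equilibrium: Y = 84 + 0.64Y + 246.48
0.36Y = 330.48, so Y = 330.48/0.36 = 918

Y = 918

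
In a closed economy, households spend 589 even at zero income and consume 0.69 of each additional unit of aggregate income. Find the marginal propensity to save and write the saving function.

MPS = 1 − MPC = 1 − 0.69 = 0.31
S = Y − C = -589 + 0.31Y

MPS = 0.31; S = -589 + 0.31Y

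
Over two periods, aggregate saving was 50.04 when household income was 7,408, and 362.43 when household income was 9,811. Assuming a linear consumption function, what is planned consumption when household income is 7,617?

MPS = ΔS/ΔY = (362.43 − 50.04)/(9811 − 7408) = 312.39/2403 = 0.13
MPC = 1 − MPS = 0.87
Autonomous saving = 50.04 − 0.13(7408) = -913, so a = 913
C = 913 + 0.87(7617) = 913 + 6626.79 = 7539.79

C = 7539.79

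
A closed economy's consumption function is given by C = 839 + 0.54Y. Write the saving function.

S = Y − C = Y − (839 + 0.54Y) = -839 + (1 − 0.54)Y

S = -839 + 0.46Y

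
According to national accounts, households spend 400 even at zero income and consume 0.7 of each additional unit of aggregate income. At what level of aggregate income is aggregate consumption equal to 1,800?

Y = 2000

400 + 0.7Y = 1800
0.7Y = 1400, so Y = 1400/0.7 = 2000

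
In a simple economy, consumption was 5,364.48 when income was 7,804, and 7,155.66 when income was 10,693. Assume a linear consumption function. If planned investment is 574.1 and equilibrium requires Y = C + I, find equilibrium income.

Y = 2895

MPC = (7155.66 − 5364.48)/(10693 − 7804) = 1791.18/2889 = 0.62
a = 5364.48 − 0.62(7804) = 526
Equilibrium: Y = 526 + 0.62Y + 574.1
0.38Y = 1100.1, so Y = 1100.1/0.38 = 2895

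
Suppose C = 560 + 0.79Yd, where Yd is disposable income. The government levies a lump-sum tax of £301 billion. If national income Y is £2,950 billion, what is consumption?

Yd = Y − T = 2950 − 301 = 2649
C = 560 + 0.79(2649) = 560 + 2092.71 = 2652.71

C = 2652.71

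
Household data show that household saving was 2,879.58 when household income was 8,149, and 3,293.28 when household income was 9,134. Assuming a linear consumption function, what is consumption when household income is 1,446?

C = 1381.68

MPS = ΔS/ΔY = (3293.28 − 2879.58)/(9134 − 8149) = 413.7/985 = 0.42
MPC = 1 − MPS = 0.58
Autonomous saving = 2879.58 − 0.42(8149) = -543, so a = 543
C = 543 + 0.58(1446) = 543 + 838.68 = 1381.68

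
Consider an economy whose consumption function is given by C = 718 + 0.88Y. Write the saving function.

S = Y − C = Y − (718 + 0.88Y) = -718 + (1 − 0.88)Y

S = -718 + 0.12Y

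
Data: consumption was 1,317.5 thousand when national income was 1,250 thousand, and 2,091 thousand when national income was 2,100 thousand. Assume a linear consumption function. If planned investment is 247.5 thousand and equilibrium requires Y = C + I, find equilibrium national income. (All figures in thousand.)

MPC = (2091 − 1317.5)/(2100 − 1250) = 773.5/850 = 0.91
a = 1317.5 − 0.91(1250) = 180
Equilibrium: Y = 180 + 0.91Y + 247.5
0.09Y = 427.5, so Y = 427.5/0.09 = 4750

Y = 4750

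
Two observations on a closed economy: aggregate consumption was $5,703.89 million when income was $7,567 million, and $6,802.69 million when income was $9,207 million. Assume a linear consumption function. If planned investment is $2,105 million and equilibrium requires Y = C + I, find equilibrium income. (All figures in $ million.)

MPC = (6802.69 − 5703.89)/(9207 − 7567) = 1098.8/1640 = 0.67
a = 5703.89 − 0.67(7567) = 634
Equilibrium: Y = 634 + 0.67Y + 2105
0.33Y = 2739, so Y = 2739/0.33 = 8300

Y = 8300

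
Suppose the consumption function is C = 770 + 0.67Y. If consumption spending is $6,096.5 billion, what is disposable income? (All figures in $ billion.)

770 + 0.67Y = 6096.5
0.67Y = 5326.5, so Y = 5326.5/0.67 = 7950

Y = 7950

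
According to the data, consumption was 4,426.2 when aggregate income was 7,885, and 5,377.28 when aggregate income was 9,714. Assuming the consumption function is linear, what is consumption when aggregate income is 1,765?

MPC = (5377.28 − 4426.2)/(9714 − 7885) = 951.08/1829 = 0.52
a = 4426.2 − 0.52(7885) = 4426.2 − 4100.2 = 326
C = 326 + 0.52(1765) = 326 + 917.8 = 1243.8

C = 1243.8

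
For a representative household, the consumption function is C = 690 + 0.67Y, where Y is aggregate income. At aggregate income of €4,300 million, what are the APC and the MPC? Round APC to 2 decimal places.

MPC = 0.67 (the slope of the consumption function)
C = 690 + 0.67(4300) = 3571, so APC = 3571/4300 = 0.83

APC = 0.83; MPC = 0.67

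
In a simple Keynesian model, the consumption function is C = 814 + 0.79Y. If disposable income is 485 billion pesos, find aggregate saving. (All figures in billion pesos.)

C = 814 + 0.79(485) = 814 + 383.15 = 1197.15
S = Y − C = 485 − 1197.15 = -712.15

S = -712.15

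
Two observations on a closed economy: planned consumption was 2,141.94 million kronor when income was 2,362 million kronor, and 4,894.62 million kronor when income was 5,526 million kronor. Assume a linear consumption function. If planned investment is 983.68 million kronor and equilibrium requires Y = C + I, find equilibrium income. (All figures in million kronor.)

MPC = (4894.62 − 2141.94)/(5526 − 2362) = 2752.68/3164 = 0.87
a = 2141.94 − 0.87(2362) = 87
Equilibrium: Y = 87 + 0.87Y + 983.68
0.13Y = 1070.68, so Y = 1070.68/0.13 = 8236

Y = 8236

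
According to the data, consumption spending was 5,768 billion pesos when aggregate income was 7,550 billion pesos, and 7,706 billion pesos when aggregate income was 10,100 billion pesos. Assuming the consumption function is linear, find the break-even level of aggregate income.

MPC = (7706 − 5768)/(10100 − 7550) = 1938/2550 = 0.76
a = 5768 − 0.76(7550) = 5768 − 5738 = 30
Break-even: Y = a/(1−MPC) = 30/0.24 = 125

Y = 125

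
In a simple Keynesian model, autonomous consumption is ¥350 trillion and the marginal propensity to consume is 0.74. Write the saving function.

S = Y − C = Y − (350 + 0.74Y) = -350 + (1 − 0.74)Y

S = -350 + 0.26Y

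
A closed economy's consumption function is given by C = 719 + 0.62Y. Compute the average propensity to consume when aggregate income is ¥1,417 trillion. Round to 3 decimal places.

APC = 1.127

C = 719 + 0.62(1417) = 1597.54
APC = C/Y = 1597.54/1417 = 1.127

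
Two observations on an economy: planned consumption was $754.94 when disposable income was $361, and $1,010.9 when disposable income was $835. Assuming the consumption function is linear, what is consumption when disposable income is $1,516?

MPC = (1010.9 − 754.94)/(835 − 361) = 255.96/474 = 0.54
a = 754.94 − 0.54(361) = 754.94 − 194.94 = 560
C = 560 + 0.54(1516) = 560 + 818.64 = 1378.64

C = 1378.64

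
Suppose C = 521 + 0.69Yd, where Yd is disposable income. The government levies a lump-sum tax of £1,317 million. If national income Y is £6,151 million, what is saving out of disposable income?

S = 977.54

Yd = Y − T = 6151 − 1317 = 4834
C = 521 + 0.69(4834) = 521 + 3335.46 = 3856.46
S = Yd − C = 4834 − 3856.46 = 977.54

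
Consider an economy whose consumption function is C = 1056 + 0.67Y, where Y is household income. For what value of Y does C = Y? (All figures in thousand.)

At break-even, C = Y: 1056 + 0.67Y = Y
0.33Y = 1056, so Y = 1056/0.33 = 3200

Y = 3200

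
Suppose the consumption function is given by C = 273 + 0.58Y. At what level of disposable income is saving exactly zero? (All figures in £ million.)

At break-even, C = Y: 273 + 0.58Y = Y
0.42Y = 273, so Y = 273/0.42 = 650

Y = 650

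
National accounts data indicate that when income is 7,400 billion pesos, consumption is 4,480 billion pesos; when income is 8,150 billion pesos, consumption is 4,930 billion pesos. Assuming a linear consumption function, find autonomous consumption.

MPC = ΔC/ΔY = (4930 − 4480)/(8150 − 7400) = 450/750 = 0.6
a = C − MPC·Y = 4480 − 0.6(7400) = 4480 − 4440 = 40

a = 40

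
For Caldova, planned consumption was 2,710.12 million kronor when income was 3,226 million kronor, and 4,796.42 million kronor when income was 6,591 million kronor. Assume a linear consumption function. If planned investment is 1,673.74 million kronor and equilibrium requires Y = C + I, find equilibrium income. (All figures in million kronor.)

MPC = (4796.42 − 2710.12)/(6591 − 3226) = 2086.3/3365 = 0.62
a = 2710.12 − 0.62(3226) = 710
Equilibrium: Y = 710 + 0.62Y + 1673.74
0.38Y = 2383.74, so Y = 2383.74/0.38 = 6273

Y = 6273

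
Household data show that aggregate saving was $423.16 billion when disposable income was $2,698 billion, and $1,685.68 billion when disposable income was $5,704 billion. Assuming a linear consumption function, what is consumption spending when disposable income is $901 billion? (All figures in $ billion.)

MPS = ΔS/ΔY = (1685.68 − 423.16)/(5704 − 2698) = 1262.52/3006 = 0.42
MPC = 1 − MPS = 0.58
Autonomous saving = 423.16 − 0.42(2698) = -710, so a = 710
C = 710 + 0.58(901) = 710 + 522.58 = 1232.58

C = 1232.58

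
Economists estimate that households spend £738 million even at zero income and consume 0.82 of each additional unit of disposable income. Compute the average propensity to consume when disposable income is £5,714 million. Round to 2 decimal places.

C = 738 + 0.82(5714) = 5423.48
APC = C/Y = 5423.48/5714 = 0.95

APC = 0.95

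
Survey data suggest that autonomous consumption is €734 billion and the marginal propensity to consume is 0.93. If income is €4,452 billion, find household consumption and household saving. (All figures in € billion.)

C = 4874.36; S = -422.36

C = 734 + 0.93(4452) = 734 + 4140.36 = 4874.36
S = Y − C = 4452 − 4874.36 = -422.36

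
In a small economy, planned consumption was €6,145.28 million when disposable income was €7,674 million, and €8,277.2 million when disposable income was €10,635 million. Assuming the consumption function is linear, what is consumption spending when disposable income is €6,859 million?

C = 5558.48

MPC = (8277.2 − 6145.28)/(10635 − 7674) = 2131.92/2961 = 0.72
a = 6145.28 − 0.72(7674) = 6145.28 − 5525.28 = 620
C = 620 + 0.72(6859) = 620 + 4938.48 = 5558.48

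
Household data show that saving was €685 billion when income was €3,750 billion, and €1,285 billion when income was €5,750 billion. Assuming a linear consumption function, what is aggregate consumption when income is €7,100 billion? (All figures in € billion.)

MPS = ΔS/ΔY = (1285 − 685)/(5750 − 3750) = 600/2000 = 0.3
MPC = 1 − MPS = 0.7
Autonomous saving = 685 − 0.3(3750) = -440, so a = 440
C = 440 + 0.7(7100) = 440 + 4970 = 5410

C = 5410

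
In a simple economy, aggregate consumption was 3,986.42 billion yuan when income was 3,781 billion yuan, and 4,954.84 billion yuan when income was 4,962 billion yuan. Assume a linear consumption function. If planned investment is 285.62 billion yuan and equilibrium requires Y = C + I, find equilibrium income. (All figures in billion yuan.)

MPC = (4954.84 − 3986.42)/(4962 − 3781) = 968.42/1181 = 0.82
a = 3986.42 − 0.82(3781) = 886
Equilibrium: Y = 886 + 0.82Y + 285.62
0.18Y = 1171.62, so Y = 1171.62/0.18 = 6509

Y = 6509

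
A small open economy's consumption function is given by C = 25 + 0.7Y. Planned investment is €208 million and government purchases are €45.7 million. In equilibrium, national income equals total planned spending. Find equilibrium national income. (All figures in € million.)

Y = 929

Y = C + I + G = 25 + 0.7Y + 208 + 45.7
Y − 0.7Y = 278.7
0.3Y = 278.7, so Y = 278.7/0.3 = 929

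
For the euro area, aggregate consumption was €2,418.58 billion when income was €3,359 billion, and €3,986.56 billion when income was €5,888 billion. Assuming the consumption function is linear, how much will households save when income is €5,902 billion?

S = 1906.76

MPC = (3986.56 − 2418.58)/(5888 − 3359) = 1567.98/2529 = 0.62
a = 2418.58 − 0.62(3359) = 2418.58 − 2082.58 = 336
C = 336 + 0.62(5902) = 3995.24
S = 5902 − 3995.24 = 1906.76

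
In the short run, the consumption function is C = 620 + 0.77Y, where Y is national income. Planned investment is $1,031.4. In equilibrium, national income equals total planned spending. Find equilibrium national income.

Y = 7180

Y = C + I = 620 + 0.77Y + 1031.4
Y − 0.77Y = 1651.4
0.23Y = 1651.4, so Y = 1651.4/0.23 = 7180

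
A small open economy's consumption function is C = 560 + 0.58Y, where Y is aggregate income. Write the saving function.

S = Y − C = Y − (560 + 0.58Y) = -560 + (1 − 0.58)Y

S = -560 + 0.42Y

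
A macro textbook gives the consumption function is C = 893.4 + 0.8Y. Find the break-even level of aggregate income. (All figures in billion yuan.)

Y = 4467

At break-even, C = Y: 893.4 + 0.8Y = Y
0.2Y = 893.4, so Y = 893.4/0.2 = 4467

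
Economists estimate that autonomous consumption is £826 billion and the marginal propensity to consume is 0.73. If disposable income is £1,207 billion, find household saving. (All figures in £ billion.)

C = 826 + 0.73(1207) = 826 + 881.11 = 1707.11
S = Y − C = 1207 − 1707.11 = -500.11

S = -500.11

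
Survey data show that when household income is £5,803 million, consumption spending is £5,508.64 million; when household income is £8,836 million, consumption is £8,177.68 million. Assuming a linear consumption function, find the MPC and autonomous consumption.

MPC = 0.88; a = 402

MPC = ΔC/ΔY = (8177.68 − 5508.64)/(8836 − 5803) = 2669.04/3033 = 0.88
a = C − MPC·Y = 5508.64 − 0.88(5803) = 5508.64 − 5106.64 = 402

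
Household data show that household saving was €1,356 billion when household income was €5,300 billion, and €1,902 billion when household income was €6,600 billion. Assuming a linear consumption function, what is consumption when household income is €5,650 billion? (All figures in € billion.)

MPS = ΔS/ΔY = (1902 − 1356)/(6600 − 5300) = 546/1300 = 0.42
MPC = 1 − MPS = 0.58
Autonomous saving = 1356 − 0.42(5300) = -870, so a = 870
C = 870 + 0.58(5650) = 870 + 3277 = 4147

C = 4147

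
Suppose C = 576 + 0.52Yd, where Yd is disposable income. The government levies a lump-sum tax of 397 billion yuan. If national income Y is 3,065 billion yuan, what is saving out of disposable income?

S = 704.64

Yd = Y − T = 3065 − 397 = 2668
C = 576 + 0.52(2668) = 576 + 1387.36 = 1963.36
S = Yd − C = 2668 − 1963.36 = 704.64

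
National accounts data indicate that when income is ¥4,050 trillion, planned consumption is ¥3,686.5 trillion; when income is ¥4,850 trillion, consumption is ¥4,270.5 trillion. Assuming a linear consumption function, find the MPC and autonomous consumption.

MPC = ΔC/ΔY = (4270.5 − 3686.5)/(4850 − 4050) = 584/800 = 0.73
a = C − MPC·Y = 3686.5 − 0.73(4050) = 3686.5 − 2956.5 = 730

MPC = 0.73; a = 730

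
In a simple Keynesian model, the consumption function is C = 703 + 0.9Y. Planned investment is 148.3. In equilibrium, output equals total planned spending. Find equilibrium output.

Y = C + I = 703 + 0.9Y + 148.3
Y − 0.9Y = 851.3
0.1Y = 851.3, so Y = 851.3/0.1 = 8513

Y = 8513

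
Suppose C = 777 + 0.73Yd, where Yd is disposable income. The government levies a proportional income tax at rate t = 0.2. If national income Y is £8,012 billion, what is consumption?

Yd = (1 − 0.2)(8012) = 0.8(8012) = 6409.6
C = 777 + 0.73(6409.6) = 777 + 4679.008 = 5456.008

C = 5456.008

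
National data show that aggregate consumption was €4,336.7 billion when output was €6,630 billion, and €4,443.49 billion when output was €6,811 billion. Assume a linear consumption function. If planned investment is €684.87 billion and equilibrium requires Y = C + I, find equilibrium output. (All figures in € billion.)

Y = 2707

MPC = (4443.49 − 4336.7)/(6811 − 6630) = 106.79/181 = 0.59
a = 4336.7 − 0.59(6630) = 425
Equilibrium: Y = 425 + 0.59Y + 684.87
0.41Y = 1109.87, so Y = 1109.87/0.41 = 2707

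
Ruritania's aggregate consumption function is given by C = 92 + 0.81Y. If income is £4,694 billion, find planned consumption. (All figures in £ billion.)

C = 92 + 0.81(4694) = 92 + 3802.14 = 3894.14

C = 3894.14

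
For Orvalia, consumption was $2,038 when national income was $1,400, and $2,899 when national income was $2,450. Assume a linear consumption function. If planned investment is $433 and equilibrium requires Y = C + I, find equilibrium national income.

MPC = (2899 − 2038)/(2450 − 1400) = 861/1050 = 0.82
a = 2038 − 0.82(1400) = 890
Equilibrium: Y = 890 + 0.82Y + 433
0.18Y = 1323, so Y = 1323/0.18 = 7350

Y = 7350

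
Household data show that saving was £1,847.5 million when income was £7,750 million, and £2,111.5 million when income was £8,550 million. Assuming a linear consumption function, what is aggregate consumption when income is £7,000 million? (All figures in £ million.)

MPS = ΔS/ΔY = (2111.5 − 1847.5)/(8550 − 7750) = 264/800 = 0.33
MPC = 1 − MPS = 0.67
Autonomous saving = 1847.5 − 0.33(7750) = -710, so a = 710
C = 710 + 0.67(7000) = 710 + 4690 = 5400

C = 5400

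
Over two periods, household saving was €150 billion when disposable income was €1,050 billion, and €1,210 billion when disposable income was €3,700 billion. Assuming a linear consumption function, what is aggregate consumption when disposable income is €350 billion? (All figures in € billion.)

MPS = ΔS/ΔY = (1210 − 150)/(3700 − 1050) = 1060/2650 = 0.4
MPC = 1 − MPS = 0.6
Autonomous saving = 150 − 0.4(1050) = -270, so a = 270
C = 270 + 0.6(350) = 270 + 210 = 480

C = 480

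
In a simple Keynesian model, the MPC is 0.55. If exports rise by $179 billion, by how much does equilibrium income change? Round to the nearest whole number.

ΔY ≈ 398

The multiplier is 1/(1 − MPC) = 1/0.45.
ΔY = 179/0.45 = 397.78 ≈ 398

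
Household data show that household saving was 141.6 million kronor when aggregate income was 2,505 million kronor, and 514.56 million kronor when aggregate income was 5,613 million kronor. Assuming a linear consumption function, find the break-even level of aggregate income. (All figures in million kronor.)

MPS = ΔS/ΔY = (514.56 − 141.6)/(5613 − 2505) = 372.96/3108 = 0.12
MPC = 1 − MPS = 0.88
From S(2505) = 141.6: −a + 0.12(2505) = 141.6, so a = 300.6 − 141.6 = 159
Break-even (S = 0): Y = a/MPS = 159/0.12 = 1325

Y = 1325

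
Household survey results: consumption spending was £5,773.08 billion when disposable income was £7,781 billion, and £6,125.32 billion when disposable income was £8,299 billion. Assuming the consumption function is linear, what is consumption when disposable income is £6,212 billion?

C = 4706.16

MPC = (6125.32 − 5773.08)/(8299 − 7781) = 352.24/518 = 0.68
a = 5773.08 − 0.68(7781) = 5773.08 − 5291.08 = 482
C = 482 + 0.68(6212) = 482 + 4224.16 = 4706.16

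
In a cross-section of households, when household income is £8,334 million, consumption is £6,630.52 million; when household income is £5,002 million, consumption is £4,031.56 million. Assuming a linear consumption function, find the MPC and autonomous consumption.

MPC = ΔC/ΔY = (6630.52 − 4031.56)/(8334 − 5002) = 2598.96/3332 = 0.78
a = C − MPC·Y = 4031.56 − 0.78(5002) = 4031.56 − 3901.56 = 130

MPC = 0.78; a = 130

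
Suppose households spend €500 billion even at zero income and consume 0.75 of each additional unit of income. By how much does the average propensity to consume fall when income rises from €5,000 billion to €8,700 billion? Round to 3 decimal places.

At Y = 5000: C = 500 + 0.75(5000) = 4250, APC = 4250/5000 = 0.8500
At Y = 8700: C = 7025, APC = 7025/8700 = 0.8075
Fall in APC = 0.8500 − 0.8075 = 0.0425 ≈ 0.043

ΔAPC = 0.043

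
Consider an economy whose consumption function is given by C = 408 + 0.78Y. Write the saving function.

S = Y − C = Y − (408 + 0.78Y) = -408 + (1 − 0.78)Y

S = -408 + 0.22Y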